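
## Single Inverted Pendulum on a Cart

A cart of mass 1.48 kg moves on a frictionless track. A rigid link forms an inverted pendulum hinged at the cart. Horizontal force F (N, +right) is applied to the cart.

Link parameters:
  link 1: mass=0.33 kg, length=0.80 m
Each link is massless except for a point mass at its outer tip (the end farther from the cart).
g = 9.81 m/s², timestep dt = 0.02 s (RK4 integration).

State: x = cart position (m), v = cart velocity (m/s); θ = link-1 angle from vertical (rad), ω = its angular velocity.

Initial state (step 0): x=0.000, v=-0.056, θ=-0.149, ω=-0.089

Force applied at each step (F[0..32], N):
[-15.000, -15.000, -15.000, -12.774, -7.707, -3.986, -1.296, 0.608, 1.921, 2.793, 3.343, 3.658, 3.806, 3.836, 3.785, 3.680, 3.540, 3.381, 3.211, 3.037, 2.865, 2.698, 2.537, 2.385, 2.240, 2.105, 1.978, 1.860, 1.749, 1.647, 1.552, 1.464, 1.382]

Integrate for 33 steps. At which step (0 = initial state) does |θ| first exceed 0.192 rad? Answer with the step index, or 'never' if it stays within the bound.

apply F[0]=-15.000 → step 1: x=-0.003, v=-0.251, θ=-0.149, ω=0.116
apply F[1]=-15.000 → step 2: x=-0.010, v=-0.447, θ=-0.144, ω=0.322
apply F[2]=-15.000 → step 3: x=-0.021, v=-0.643, θ=-0.136, ω=0.530
apply F[3]=-12.774 → step 4: x=-0.035, v=-0.809, θ=-0.124, ω=0.705
apply F[4]=-7.707 → step 5: x=-0.053, v=-0.908, θ=-0.108, ω=0.799
apply F[5]=-3.986 → step 6: x=-0.071, v=-0.958, θ=-0.092, ω=0.836
apply F[6]=-1.296 → step 7: x=-0.091, v=-0.972, θ=-0.075, ω=0.833
apply F[7]=+0.608 → step 8: x=-0.110, v=-0.961, θ=-0.059, ω=0.803
apply F[8]=+1.921 → step 9: x=-0.129, v=-0.933, θ=-0.044, ω=0.755
apply F[9]=+2.793 → step 10: x=-0.147, v=-0.894, θ=-0.029, ω=0.698
apply F[10]=+3.343 → step 11: x=-0.165, v=-0.848, θ=-0.016, ω=0.634
apply F[11]=+3.658 → step 12: x=-0.181, v=-0.798, θ=-0.004, ω=0.570
apply F[12]=+3.806 → step 13: x=-0.196, v=-0.746, θ=0.007, ω=0.506
apply F[13]=+3.836 → step 14: x=-0.211, v=-0.695, θ=0.017, ω=0.445
apply F[14]=+3.785 → step 15: x=-0.224, v=-0.645, θ=0.025, ω=0.387
apply F[15]=+3.680 → step 16: x=-0.237, v=-0.596, θ=0.032, ω=0.334
apply F[16]=+3.540 → step 17: x=-0.248, v=-0.550, θ=0.038, ω=0.284
apply F[17]=+3.381 → step 18: x=-0.259, v=-0.506, θ=0.044, ω=0.240
apply F[18]=+3.211 → step 19: x=-0.268, v=-0.465, θ=0.048, ω=0.199
apply F[19]=+3.037 → step 20: x=-0.277, v=-0.426, θ=0.052, ω=0.163
apply F[20]=+2.865 → step 21: x=-0.285, v=-0.390, θ=0.055, ω=0.131
apply F[21]=+2.698 → step 22: x=-0.293, v=-0.355, θ=0.057, ω=0.102
apply F[22]=+2.537 → step 23: x=-0.300, v=-0.324, θ=0.059, ω=0.076
apply F[23]=+2.385 → step 24: x=-0.306, v=-0.294, θ=0.060, ω=0.054
apply F[24]=+2.240 → step 25: x=-0.311, v=-0.267, θ=0.061, ω=0.034
apply F[25]=+2.105 → step 26: x=-0.317, v=-0.241, θ=0.061, ω=0.017
apply F[26]=+1.978 → step 27: x=-0.321, v=-0.217, θ=0.061, ω=0.002
apply F[27]=+1.860 → step 28: x=-0.325, v=-0.194, θ=0.061, ω=-0.011
apply F[28]=+1.749 → step 29: x=-0.329, v=-0.173, θ=0.061, ω=-0.022
apply F[29]=+1.647 → step 30: x=-0.332, v=-0.154, θ=0.061, ω=-0.031
apply F[30]=+1.552 → step 31: x=-0.335, v=-0.135, θ=0.060, ω=-0.039
apply F[31]=+1.464 → step 32: x=-0.338, v=-0.118, θ=0.059, ω=-0.046
apply F[32]=+1.382 → step 33: x=-0.340, v=-0.102, θ=0.058, ω=-0.052
max |θ| = 0.149 ≤ 0.192 over all 34 states.

Answer: never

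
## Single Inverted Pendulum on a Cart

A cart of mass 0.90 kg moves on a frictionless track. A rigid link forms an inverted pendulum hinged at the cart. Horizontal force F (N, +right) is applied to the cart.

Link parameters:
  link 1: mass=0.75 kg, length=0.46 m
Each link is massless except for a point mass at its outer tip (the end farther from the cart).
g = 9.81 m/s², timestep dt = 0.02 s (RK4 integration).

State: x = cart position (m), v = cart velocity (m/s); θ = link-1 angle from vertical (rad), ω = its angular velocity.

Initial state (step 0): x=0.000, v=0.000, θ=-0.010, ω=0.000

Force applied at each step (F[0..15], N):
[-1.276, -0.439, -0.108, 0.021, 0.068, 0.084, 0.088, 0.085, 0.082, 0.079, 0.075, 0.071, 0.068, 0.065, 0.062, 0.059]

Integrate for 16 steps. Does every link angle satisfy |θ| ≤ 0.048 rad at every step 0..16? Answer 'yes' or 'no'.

apply F[0]=-1.276 → step 1: x=-0.000, v=-0.027, θ=-0.009, ω=0.054
apply F[1]=-0.439 → step 2: x=-0.001, v=-0.035, θ=-0.008, ω=0.068
apply F[2]=-0.108 → step 3: x=-0.002, v=-0.036, θ=-0.007, ω=0.068
apply F[3]=+0.021 → step 4: x=-0.002, v=-0.035, θ=-0.006, ω=0.062
apply F[4]=+0.068 → step 5: x=-0.003, v=-0.032, θ=-0.004, ω=0.054
apply F[5]=+0.084 → step 6: x=-0.004, v=-0.030, θ=-0.003, ω=0.047
apply F[6]=+0.088 → step 7: x=-0.004, v=-0.027, θ=-0.003, ω=0.041
apply F[7]=+0.085 → step 8: x=-0.005, v=-0.025, θ=-0.002, ω=0.035
apply F[8]=+0.082 → step 9: x=-0.005, v=-0.023, θ=-0.001, ω=0.030
apply F[9]=+0.079 → step 10: x=-0.006, v=-0.021, θ=-0.001, ω=0.025
apply F[10]=+0.075 → step 11: x=-0.006, v=-0.020, θ=-0.000, ω=0.021
apply F[11]=+0.071 → step 12: x=-0.006, v=-0.018, θ=0.000, ω=0.018
apply F[12]=+0.068 → step 13: x=-0.007, v=-0.017, θ=0.001, ω=0.015
apply F[13]=+0.065 → step 14: x=-0.007, v=-0.015, θ=0.001, ω=0.013
apply F[14]=+0.062 → step 15: x=-0.007, v=-0.014, θ=0.001, ω=0.010
apply F[15]=+0.059 → step 16: x=-0.008, v=-0.013, θ=0.001, ω=0.009
Max |angle| over trajectory = 0.010 rad; bound = 0.048 → within bound.

Answer: yes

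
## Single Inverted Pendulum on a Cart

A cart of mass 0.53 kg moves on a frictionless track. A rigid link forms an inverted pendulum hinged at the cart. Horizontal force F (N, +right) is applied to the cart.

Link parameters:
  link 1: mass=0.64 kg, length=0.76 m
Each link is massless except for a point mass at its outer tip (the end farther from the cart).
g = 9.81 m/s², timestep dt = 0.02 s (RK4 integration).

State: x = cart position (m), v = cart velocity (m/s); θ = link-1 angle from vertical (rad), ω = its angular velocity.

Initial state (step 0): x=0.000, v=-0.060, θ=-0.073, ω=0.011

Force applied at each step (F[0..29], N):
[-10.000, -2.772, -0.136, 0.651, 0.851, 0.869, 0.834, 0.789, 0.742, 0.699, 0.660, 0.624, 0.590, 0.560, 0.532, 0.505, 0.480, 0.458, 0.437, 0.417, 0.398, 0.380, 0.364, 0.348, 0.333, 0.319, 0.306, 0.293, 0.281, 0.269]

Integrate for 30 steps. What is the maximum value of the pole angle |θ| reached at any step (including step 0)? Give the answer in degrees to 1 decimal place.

Answer: 4.2°

Derivation:
apply F[0]=-10.000 → step 1: x=-0.005, v=-0.418, θ=-0.068, ω=0.463
apply F[1]=-2.772 → step 2: x=-0.014, v=-0.508, θ=-0.058, ω=0.564
apply F[2]=-0.136 → step 3: x=-0.024, v=-0.501, θ=-0.047, ω=0.542
apply F[3]=+0.651 → step 4: x=-0.034, v=-0.467, θ=-0.037, ω=0.486
apply F[4]=+0.851 → step 5: x=-0.043, v=-0.427, θ=-0.028, ω=0.426
apply F[5]=+0.869 → step 6: x=-0.051, v=-0.389, θ=-0.020, ω=0.369
apply F[6]=+0.834 → step 7: x=-0.058, v=-0.354, θ=-0.013, ω=0.319
apply F[7]=+0.789 → step 8: x=-0.065, v=-0.322, θ=-0.007, ω=0.274
apply F[8]=+0.742 → step 9: x=-0.071, v=-0.293, θ=-0.002, ω=0.235
apply F[9]=+0.699 → step 10: x=-0.077, v=-0.266, θ=0.003, ω=0.200
apply F[10]=+0.660 → step 11: x=-0.082, v=-0.243, θ=0.006, ω=0.170
apply F[11]=+0.624 → step 12: x=-0.087, v=-0.221, θ=0.009, ω=0.143
apply F[12]=+0.590 → step 13: x=-0.091, v=-0.201, θ=0.012, ω=0.120
apply F[13]=+0.560 → step 14: x=-0.095, v=-0.183, θ=0.014, ω=0.100
apply F[14]=+0.532 → step 15: x=-0.098, v=-0.167, θ=0.016, ω=0.082
apply F[15]=+0.505 → step 16: x=-0.101, v=-0.152, θ=0.018, ω=0.067
apply F[16]=+0.480 → step 17: x=-0.104, v=-0.138, θ=0.019, ω=0.053
apply F[17]=+0.458 → step 18: x=-0.107, v=-0.125, θ=0.020, ω=0.042
apply F[18]=+0.437 → step 19: x=-0.109, v=-0.113, θ=0.020, ω=0.031
apply F[19]=+0.417 → step 20: x=-0.111, v=-0.103, θ=0.021, ω=0.022
apply F[20]=+0.398 → step 21: x=-0.113, v=-0.093, θ=0.021, ω=0.015
apply F[21]=+0.380 → step 22: x=-0.115, v=-0.083, θ=0.022, ω=0.008
apply F[22]=+0.364 → step 23: x=-0.117, v=-0.075, θ=0.022, ω=0.002
apply F[23]=+0.348 → step 24: x=-0.118, v=-0.067, θ=0.022, ω=-0.003
apply F[24]=+0.333 → step 25: x=-0.119, v=-0.059, θ=0.022, ω=-0.007
apply F[25]=+0.319 → step 26: x=-0.120, v=-0.052, θ=0.021, ω=-0.010
apply F[26]=+0.306 → step 27: x=-0.121, v=-0.046, θ=0.021, ω=-0.013
apply F[27]=+0.293 → step 28: x=-0.122, v=-0.040, θ=0.021, ω=-0.016
apply F[28]=+0.281 → step 29: x=-0.123, v=-0.034, θ=0.021, ω=-0.018
apply F[29]=+0.269 → step 30: x=-0.124, v=-0.029, θ=0.020, ω=-0.020
Max |angle| over trajectory = 0.073 rad = 4.2°.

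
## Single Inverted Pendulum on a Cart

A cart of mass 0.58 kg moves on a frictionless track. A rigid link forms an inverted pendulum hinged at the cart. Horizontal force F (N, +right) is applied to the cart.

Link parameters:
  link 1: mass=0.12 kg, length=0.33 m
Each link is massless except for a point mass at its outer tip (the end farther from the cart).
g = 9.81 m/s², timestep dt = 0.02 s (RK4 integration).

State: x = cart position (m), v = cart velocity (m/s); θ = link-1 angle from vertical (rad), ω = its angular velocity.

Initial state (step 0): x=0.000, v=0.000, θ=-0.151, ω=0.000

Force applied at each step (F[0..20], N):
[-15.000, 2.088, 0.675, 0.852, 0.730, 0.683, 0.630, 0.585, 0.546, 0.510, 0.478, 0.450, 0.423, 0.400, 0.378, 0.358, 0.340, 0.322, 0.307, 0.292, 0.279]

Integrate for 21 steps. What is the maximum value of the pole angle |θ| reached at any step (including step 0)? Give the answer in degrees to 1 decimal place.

Answer: 8.7°

Derivation:
apply F[0]=-15.000 → step 1: x=-0.005, v=-0.509, θ=-0.137, ω=1.440
apply F[1]=+2.088 → step 2: x=-0.015, v=-0.433, θ=-0.111, ω=1.137
apply F[2]=+0.675 → step 3: x=-0.023, v=-0.406, θ=-0.090, ω=0.996
apply F[3]=+0.852 → step 4: x=-0.031, v=-0.373, θ=-0.071, ω=0.851
apply F[4]=+0.730 → step 5: x=-0.038, v=-0.346, θ=-0.055, ω=0.729
apply F[5]=+0.683 → step 6: x=-0.045, v=-0.320, θ=-0.042, ω=0.624
apply F[6]=+0.630 → step 7: x=-0.051, v=-0.297, θ=-0.030, ω=0.532
apply F[7]=+0.585 → step 8: x=-0.056, v=-0.276, θ=-0.020, ω=0.453
apply F[8]=+0.546 → step 9: x=-0.062, v=-0.256, θ=-0.012, ω=0.384
apply F[9]=+0.510 → step 10: x=-0.067, v=-0.238, θ=-0.005, ω=0.325
apply F[10]=+0.478 → step 11: x=-0.071, v=-0.222, θ=0.001, ω=0.274
apply F[11]=+0.450 → step 12: x=-0.076, v=-0.206, θ=0.006, ω=0.229
apply F[12]=+0.423 → step 13: x=-0.080, v=-0.192, θ=0.010, ω=0.191
apply F[13]=+0.400 → step 14: x=-0.083, v=-0.179, θ=0.014, ω=0.158
apply F[14]=+0.378 → step 15: x=-0.087, v=-0.167, θ=0.017, ω=0.129
apply F[15]=+0.358 → step 16: x=-0.090, v=-0.155, θ=0.019, ω=0.104
apply F[16]=+0.340 → step 17: x=-0.093, v=-0.144, θ=0.021, ω=0.083
apply F[17]=+0.322 → step 18: x=-0.096, v=-0.134, θ=0.022, ω=0.065
apply F[18]=+0.307 → step 19: x=-0.098, v=-0.124, θ=0.023, ω=0.049
apply F[19]=+0.292 → step 20: x=-0.101, v=-0.115, θ=0.024, ω=0.036
apply F[20]=+0.279 → step 21: x=-0.103, v=-0.106, θ=0.025, ω=0.024
Max |angle| over trajectory = 0.151 rad = 8.7°.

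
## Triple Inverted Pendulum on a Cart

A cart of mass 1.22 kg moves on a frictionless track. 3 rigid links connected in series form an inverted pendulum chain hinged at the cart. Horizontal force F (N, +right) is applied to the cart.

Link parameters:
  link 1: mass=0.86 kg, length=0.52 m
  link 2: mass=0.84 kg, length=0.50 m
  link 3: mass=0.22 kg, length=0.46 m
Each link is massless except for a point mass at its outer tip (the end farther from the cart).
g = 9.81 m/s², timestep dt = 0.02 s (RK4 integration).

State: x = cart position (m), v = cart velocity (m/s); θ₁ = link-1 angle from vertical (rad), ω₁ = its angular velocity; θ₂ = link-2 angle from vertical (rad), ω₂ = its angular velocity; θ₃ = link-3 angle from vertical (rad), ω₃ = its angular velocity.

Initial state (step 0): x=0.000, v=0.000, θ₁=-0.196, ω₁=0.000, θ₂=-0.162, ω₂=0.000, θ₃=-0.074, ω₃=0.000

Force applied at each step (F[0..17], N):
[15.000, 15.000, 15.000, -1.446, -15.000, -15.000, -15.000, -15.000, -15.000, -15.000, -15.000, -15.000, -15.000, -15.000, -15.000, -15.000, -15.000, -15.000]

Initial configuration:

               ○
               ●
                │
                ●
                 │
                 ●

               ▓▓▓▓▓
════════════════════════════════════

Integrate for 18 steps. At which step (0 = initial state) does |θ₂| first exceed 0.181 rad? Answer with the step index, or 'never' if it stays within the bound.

Answer: 16

Derivation:
apply F[0]=+15.000 → step 1: x=0.003, v=0.287, θ₁=-0.202, ω₁=-0.628, θ₂=-0.162, ω₂=0.015, θ₃=-0.074, ω₃=0.032
apply F[1]=+15.000 → step 2: x=0.011, v=0.573, θ₁=-0.221, ω₁=-1.258, θ₂=-0.161, ω₂=0.036, θ₃=-0.073, ω₃=0.062
apply F[2]=+15.000 → step 3: x=0.026, v=0.855, θ₁=-0.253, ω₁=-1.891, θ₂=-0.160, ω₂=0.064, θ₃=-0.071, ω₃=0.086
apply F[3]=-1.446 → step 4: x=0.043, v=0.889, θ₁=-0.292, ω₁=-2.091, θ₂=-0.158, ω₂=0.126, θ₃=-0.069, ω₃=0.119
apply F[4]=-15.000 → step 5: x=0.059, v=0.733, θ₁=-0.333, ω₁=-1.989, θ₂=-0.155, ω₂=0.247, θ₃=-0.066, ω₃=0.163
apply F[5]=-15.000 → step 6: x=0.073, v=0.588, θ₁=-0.372, ω₁=-1.942, θ₂=-0.148, ω₂=0.403, θ₃=-0.063, ω₃=0.206
apply F[6]=-15.000 → step 7: x=0.083, v=0.450, θ₁=-0.411, ω₁=-1.941, θ₂=-0.138, ω₂=0.592, θ₃=-0.058, ω₃=0.246
apply F[7]=-15.000 → step 8: x=0.091, v=0.317, θ₁=-0.450, ω₁=-1.980, θ₂=-0.124, ω₂=0.812, θ₃=-0.053, ω₃=0.280
apply F[8]=-15.000 → step 9: x=0.096, v=0.187, θ₁=-0.490, ω₁=-2.050, θ₂=-0.106, ω₂=1.059, θ₃=-0.047, ω₃=0.307
apply F[9]=-15.000 → step 10: x=0.098, v=0.057, θ₁=-0.532, ω₁=-2.144, θ₂=-0.082, ω₂=1.329, θ₃=-0.041, ω₃=0.325
apply F[10]=-15.000 → step 11: x=0.098, v=-0.074, θ₁=-0.576, ω₁=-2.251, θ₂=-0.053, ω₂=1.615, θ₃=-0.034, ω₃=0.334
apply F[11]=-15.000 → step 12: x=0.095, v=-0.210, θ₁=-0.622, ω₁=-2.364, θ₂=-0.017, ω₂=1.911, θ₃=-0.027, ω₃=0.336
apply F[12]=-15.000 → step 13: x=0.090, v=-0.350, θ₁=-0.671, ω₁=-2.475, θ₂=0.024, ω₂=2.212, θ₃=-0.021, ω₃=0.331
apply F[13]=-15.000 → step 14: x=0.081, v=-0.496, θ₁=-0.721, ω₁=-2.578, θ₂=0.071, ω₂=2.513, θ₃=-0.014, ω₃=0.322
apply F[14]=-15.000 → step 15: x=0.070, v=-0.647, θ₁=-0.774, ω₁=-2.668, θ₂=0.124, ω₂=2.809, θ₃=-0.008, ω₃=0.315
apply F[15]=-15.000 → step 16: x=0.055, v=-0.804, θ₁=-0.828, ω₁=-2.743, θ₂=0.184, ω₂=3.099, θ₃=-0.002, ω₃=0.312
apply F[16]=-15.000 → step 17: x=0.038, v=-0.963, θ₁=-0.884, ω₁=-2.801, θ₂=0.248, ω₂=3.382, θ₃=0.005, ω₃=0.319
apply F[17]=-15.000 → step 18: x=0.017, v=-1.125, θ₁=-0.940, ω₁=-2.842, θ₂=0.319, ω₂=3.659, θ₃=0.011, ω₃=0.342
|θ₂| = 0.184 > 0.181 first at step 16.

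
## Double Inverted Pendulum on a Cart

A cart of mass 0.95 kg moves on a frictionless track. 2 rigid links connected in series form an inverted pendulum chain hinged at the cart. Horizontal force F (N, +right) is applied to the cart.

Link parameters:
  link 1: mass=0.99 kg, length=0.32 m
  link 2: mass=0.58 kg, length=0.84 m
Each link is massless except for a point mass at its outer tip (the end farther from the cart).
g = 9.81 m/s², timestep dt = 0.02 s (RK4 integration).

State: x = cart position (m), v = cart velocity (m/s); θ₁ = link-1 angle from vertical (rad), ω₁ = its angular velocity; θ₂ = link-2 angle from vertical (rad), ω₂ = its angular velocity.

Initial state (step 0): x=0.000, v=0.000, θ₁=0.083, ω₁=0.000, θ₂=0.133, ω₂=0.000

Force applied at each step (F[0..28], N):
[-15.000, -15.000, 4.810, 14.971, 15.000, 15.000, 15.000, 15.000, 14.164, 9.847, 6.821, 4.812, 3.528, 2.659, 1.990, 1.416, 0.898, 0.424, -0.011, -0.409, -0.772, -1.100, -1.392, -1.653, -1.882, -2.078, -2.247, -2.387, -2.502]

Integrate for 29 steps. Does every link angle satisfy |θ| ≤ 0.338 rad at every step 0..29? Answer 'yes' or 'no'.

Answer: yes

Derivation:
apply F[0]=-15.000 → step 1: x=-0.003, v=-0.339, θ₁=0.094, ω₁=1.095, θ₂=0.133, ω₂=0.014
apply F[1]=-15.000 → step 2: x=-0.014, v=-0.680, θ₁=0.127, ω₁=2.213, θ₂=0.134, ω₂=0.021
apply F[2]=+4.810 → step 3: x=-0.027, v=-0.621, θ₁=0.170, ω₁=2.127, θ₂=0.134, ω₂=0.016
apply F[3]=+14.971 → step 4: x=-0.036, v=-0.373, θ₁=0.206, ω₁=1.505, θ₂=0.134, ω₂=-0.007
apply F[4]=+15.000 → step 5: x=-0.042, v=-0.141, θ₁=0.231, ω₁=0.965, θ₂=0.134, ω₂=-0.044
apply F[5]=+15.000 → step 6: x=-0.042, v=0.082, θ₁=0.245, ω₁=0.480, θ₂=0.132, ω₂=-0.092
apply F[6]=+15.000 → step 7: x=-0.038, v=0.299, θ₁=0.250, ω₁=0.023, θ₂=0.130, ω₂=-0.145
apply F[7]=+15.000 → step 8: x=-0.030, v=0.517, θ₁=0.246, ω₁=-0.432, θ₂=0.126, ω₂=-0.200
apply F[8]=+14.164 → step 9: x=-0.018, v=0.723, θ₁=0.233, ω₁=-0.861, θ₂=0.122, ω₂=-0.251
apply F[9]=+9.847 → step 10: x=-0.002, v=0.852, θ₁=0.214, ω₁=-1.078, θ₂=0.116, ω₂=-0.293
apply F[10]=+6.821 → step 11: x=0.016, v=0.930, θ₁=0.192, ω₁=-1.160, θ₂=0.110, ω₂=-0.327
apply F[11]=+4.812 → step 12: x=0.035, v=0.974, θ₁=0.169, ω₁=-1.162, θ₂=0.103, ω₂=-0.353
apply F[12]=+3.528 → step 13: x=0.054, v=1.000, θ₁=0.146, ω₁=-1.125, θ₂=0.096, ω₂=-0.374
apply F[13]=+2.659 → step 14: x=0.075, v=1.014, θ₁=0.124, ω₁=-1.072, θ₂=0.088, ω₂=-0.389
apply F[14]=+1.990 → step 15: x=0.095, v=1.021, θ₁=0.103, ω₁=-1.014, θ₂=0.081, ω₂=-0.399
apply F[15]=+1.416 → step 16: x=0.115, v=1.022, θ₁=0.084, ω₁=-0.954, θ₂=0.073, ω₂=-0.405
apply F[16]=+0.898 → step 17: x=0.136, v=1.018, θ₁=0.065, ω₁=-0.894, θ₂=0.064, ω₂=-0.407
apply F[17]=+0.424 → step 18: x=0.156, v=1.009, θ₁=0.048, ω₁=-0.833, θ₂=0.056, ω₂=-0.406
apply F[18]=-0.011 → step 19: x=0.176, v=0.996, θ₁=0.032, ω₁=-0.773, θ₂=0.048, ω₂=-0.401
apply F[19]=-0.409 → step 20: x=0.196, v=0.980, θ₁=0.017, ω₁=-0.715, θ₂=0.040, ω₂=-0.394
apply F[20]=-0.772 → step 21: x=0.215, v=0.960, θ₁=0.003, ω₁=-0.657, θ₂=0.032, ω₂=-0.384
apply F[21]=-1.100 → step 22: x=0.234, v=0.938, θ₁=-0.009, ω₁=-0.600, θ₂=0.025, ω₂=-0.373
apply F[22]=-1.392 → step 23: x=0.253, v=0.914, θ₁=-0.021, ω₁=-0.546, θ₂=0.018, ω₂=-0.360
apply F[23]=-1.653 → step 24: x=0.271, v=0.887, θ₁=-0.031, ω₁=-0.493, θ₂=0.011, ω₂=-0.345
apply F[24]=-1.882 → step 25: x=0.288, v=0.859, θ₁=-0.040, ω₁=-0.442, θ₂=0.004, ω₂=-0.329
apply F[25]=-2.078 → step 26: x=0.305, v=0.830, θ₁=-0.049, ω₁=-0.394, θ₂=-0.003, ω₂=-0.313
apply F[26]=-2.247 → step 27: x=0.321, v=0.799, θ₁=-0.056, ω₁=-0.348, θ₂=-0.009, ω₂=-0.295
apply F[27]=-2.387 → step 28: x=0.337, v=0.768, θ₁=-0.063, ω₁=-0.305, θ₂=-0.014, ω₂=-0.278
apply F[28]=-2.502 → step 29: x=0.352, v=0.737, θ₁=-0.068, ω₁=-0.264, θ₂=-0.020, ω₂=-0.260
Max |angle| over trajectory = 0.250 rad; bound = 0.338 → within bound.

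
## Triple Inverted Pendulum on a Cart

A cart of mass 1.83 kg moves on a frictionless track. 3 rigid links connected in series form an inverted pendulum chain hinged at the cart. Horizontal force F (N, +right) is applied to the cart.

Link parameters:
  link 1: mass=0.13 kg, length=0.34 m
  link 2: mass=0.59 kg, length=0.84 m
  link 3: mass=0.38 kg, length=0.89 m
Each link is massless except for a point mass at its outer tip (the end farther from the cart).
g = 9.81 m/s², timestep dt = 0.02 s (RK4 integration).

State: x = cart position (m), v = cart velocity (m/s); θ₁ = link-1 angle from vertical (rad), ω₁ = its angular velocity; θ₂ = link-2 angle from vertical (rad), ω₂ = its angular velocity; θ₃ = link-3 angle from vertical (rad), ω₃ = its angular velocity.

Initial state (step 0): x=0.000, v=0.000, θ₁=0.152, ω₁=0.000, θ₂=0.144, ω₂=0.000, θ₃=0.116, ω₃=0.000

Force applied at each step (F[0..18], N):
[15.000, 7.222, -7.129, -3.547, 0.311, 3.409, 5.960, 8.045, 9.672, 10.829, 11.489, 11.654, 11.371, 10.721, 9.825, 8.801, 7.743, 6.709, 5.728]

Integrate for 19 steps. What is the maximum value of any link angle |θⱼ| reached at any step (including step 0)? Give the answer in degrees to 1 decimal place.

apply F[0]=+15.000 → step 1: x=0.001, v=0.144, θ₁=0.149, ω₁=-0.300, θ₂=0.144, ω₂=-0.011, θ₃=0.116, ω₃=-0.011
apply F[1]=+7.222 → step 2: x=0.005, v=0.206, θ₁=0.142, ω₁=-0.385, θ₂=0.144, ω₂=-0.010, θ₃=0.116, ω₃=-0.022
apply F[2]=-7.129 → step 3: x=0.008, v=0.113, θ₁=0.138, ω₁=-0.050, θ₂=0.144, ω₂=0.001, θ₃=0.115, ω₃=-0.031
apply F[3]=-3.547 → step 4: x=0.010, v=0.058, θ₁=0.139, ω₁=0.165, θ₂=0.144, ω₂=0.015, θ₃=0.114, ω₃=-0.041
apply F[4]=+0.311 → step 5: x=0.011, v=0.046, θ₁=0.143, ω₁=0.271, θ₂=0.144, ω₂=0.025, θ₃=0.113, ω₃=-0.052
apply F[5]=+3.409 → step 6: x=0.012, v=0.066, θ₁=0.149, ω₁=0.304, θ₂=0.145, ω₂=0.027, θ₃=0.112, ω₃=-0.063
apply F[6]=+5.960 → step 7: x=0.014, v=0.113, θ₁=0.155, ω₁=0.286, θ₂=0.145, ω₂=0.017, θ₃=0.111, ω₃=-0.075
apply F[7]=+8.045 → step 8: x=0.017, v=0.181, θ₁=0.160, ω₁=0.233, θ₂=0.145, ω₂=-0.003, θ₃=0.109, ω₃=-0.089
apply F[8]=+9.672 → step 9: x=0.021, v=0.267, θ₁=0.164, ω₁=0.154, θ₂=0.145, ω₂=-0.032, θ₃=0.107, ω₃=-0.103
apply F[9]=+10.829 → step 10: x=0.028, v=0.365, θ₁=0.166, ω₁=0.060, θ₂=0.144, ω₂=-0.069, θ₃=0.105, ω₃=-0.117
apply F[10]=+11.489 → step 11: x=0.036, v=0.469, θ₁=0.166, ω₁=-0.042, θ₂=0.142, ω₂=-0.112, θ₃=0.103, ω₃=-0.133
apply F[11]=+11.654 → step 12: x=0.046, v=0.576, θ₁=0.164, ω₁=-0.144, θ₂=0.139, ω₂=-0.157, θ₃=0.100, ω₃=-0.148
apply F[12]=+11.371 → step 13: x=0.059, v=0.680, θ₁=0.160, ω₁=-0.239, θ₂=0.136, ω₂=-0.203, θ₃=0.097, ω₃=-0.163
apply F[13]=+10.721 → step 14: x=0.073, v=0.778, θ₁=0.155, ω₁=-0.322, θ₂=0.131, ω₂=-0.247, θ₃=0.093, ω₃=-0.178
apply F[14]=+9.825 → step 15: x=0.090, v=0.867, θ₁=0.148, ω₁=-0.392, θ₂=0.126, ω₂=-0.288, θ₃=0.090, ω₃=-0.192
apply F[15]=+8.801 → step 16: x=0.108, v=0.945, θ₁=0.139, ω₁=-0.447, θ₂=0.120, ω₂=-0.325, θ₃=0.086, ω₃=-0.205
apply F[16]=+7.743 → step 17: x=0.128, v=1.014, θ₁=0.130, ω₁=-0.488, θ₂=0.113, ω₂=-0.357, θ₃=0.081, ω₃=-0.217
apply F[17]=+6.709 → step 18: x=0.148, v=1.072, θ₁=0.120, ω₁=-0.519, θ₂=0.106, ω₂=-0.384, θ₃=0.077, ω₃=-0.228
apply F[18]=+5.728 → step 19: x=0.170, v=1.122, θ₁=0.110, ω₁=-0.539, θ₂=0.098, ω₂=-0.406, θ₃=0.072, ω₃=-0.238
Max |angle| over trajectory = 0.166 rad = 9.5°.

Answer: 9.5°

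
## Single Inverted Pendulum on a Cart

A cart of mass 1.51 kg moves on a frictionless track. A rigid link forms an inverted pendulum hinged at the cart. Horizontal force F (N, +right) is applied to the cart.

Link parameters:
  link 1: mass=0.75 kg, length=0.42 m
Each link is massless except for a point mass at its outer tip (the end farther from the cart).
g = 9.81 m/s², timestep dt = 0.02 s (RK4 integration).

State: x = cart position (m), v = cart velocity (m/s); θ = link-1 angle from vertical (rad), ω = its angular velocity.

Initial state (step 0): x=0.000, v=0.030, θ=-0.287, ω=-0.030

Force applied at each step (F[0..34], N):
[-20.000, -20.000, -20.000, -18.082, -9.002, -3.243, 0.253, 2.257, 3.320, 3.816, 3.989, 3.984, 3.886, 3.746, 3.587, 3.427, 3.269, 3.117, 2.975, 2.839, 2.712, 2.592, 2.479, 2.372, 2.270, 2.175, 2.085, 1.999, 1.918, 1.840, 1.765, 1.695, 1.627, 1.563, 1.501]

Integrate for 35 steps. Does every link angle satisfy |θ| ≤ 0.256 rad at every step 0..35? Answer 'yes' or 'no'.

apply F[0]=-20.000 → step 1: x=-0.002, v=-0.200, θ=-0.284, ω=0.362
apply F[1]=-20.000 → step 2: x=-0.008, v=-0.430, θ=-0.272, ω=0.762
apply F[2]=-20.000 → step 3: x=-0.019, v=-0.664, θ=-0.253, ω=1.178
apply F[3]=-18.082 → step 4: x=-0.034, v=-0.877, θ=-0.226, ω=1.559
apply F[4]=-9.002 → step 5: x=-0.053, v=-0.976, θ=-0.193, ω=1.693
apply F[5]=-3.243 → step 6: x=-0.073, v=-1.004, θ=-0.160, ω=1.676
apply F[6]=+0.253 → step 7: x=-0.093, v=-0.989, θ=-0.127, ω=1.573
apply F[7]=+2.257 → step 8: x=-0.112, v=-0.949, θ=-0.097, ω=1.428
apply F[8]=+3.320 → step 9: x=-0.130, v=-0.898, θ=-0.070, ω=1.267
apply F[9]=+3.816 → step 10: x=-0.148, v=-0.842, θ=-0.047, ω=1.108
apply F[10]=+3.989 → step 11: x=-0.164, v=-0.786, θ=-0.026, ω=0.957
apply F[11]=+3.984 → step 12: x=-0.179, v=-0.732, θ=-0.008, ω=0.820
apply F[12]=+3.886 → step 13: x=-0.193, v=-0.680, θ=0.007, ω=0.697
apply F[13]=+3.746 → step 14: x=-0.207, v=-0.632, θ=0.020, ω=0.589
apply F[14]=+3.587 → step 15: x=-0.219, v=-0.587, θ=0.031, ω=0.493
apply F[15]=+3.427 → step 16: x=-0.230, v=-0.545, θ=0.040, ω=0.410
apply F[16]=+3.269 → step 17: x=-0.241, v=-0.506, θ=0.047, ω=0.338
apply F[17]=+3.117 → step 18: x=-0.250, v=-0.470, θ=0.053, ω=0.275
apply F[18]=+2.975 → step 19: x=-0.259, v=-0.436, θ=0.058, ω=0.220
apply F[19]=+2.839 → step 20: x=-0.268, v=-0.404, θ=0.062, ω=0.173
apply F[20]=+2.712 → step 21: x=-0.275, v=-0.374, θ=0.065, ω=0.132
apply F[21]=+2.592 → step 22: x=-0.283, v=-0.346, θ=0.067, ω=0.097
apply F[22]=+2.479 → step 23: x=-0.289, v=-0.320, θ=0.069, ω=0.067
apply F[23]=+2.372 → step 24: x=-0.296, v=-0.296, θ=0.070, ω=0.041
apply F[24]=+2.270 → step 25: x=-0.301, v=-0.273, θ=0.071, ω=0.019
apply F[25]=+2.175 → step 26: x=-0.306, v=-0.251, θ=0.071, ω=-0.000
apply F[26]=+2.085 → step 27: x=-0.311, v=-0.230, θ=0.071, ω=-0.016
apply F[27]=+1.999 → step 28: x=-0.316, v=-0.210, θ=0.070, ω=-0.030
apply F[28]=+1.918 → step 29: x=-0.320, v=-0.192, θ=0.070, ω=-0.041
apply F[29]=+1.840 → step 30: x=-0.323, v=-0.174, θ=0.069, ω=-0.051
apply F[30]=+1.765 → step 31: x=-0.327, v=-0.158, θ=0.068, ω=-0.058
apply F[31]=+1.695 → step 32: x=-0.330, v=-0.142, θ=0.066, ω=-0.065
apply F[32]=+1.627 → step 33: x=-0.332, v=-0.126, θ=0.065, ω=-0.070
apply F[33]=+1.563 → step 34: x=-0.335, v=-0.112, θ=0.064, ω=-0.074
apply F[34]=+1.501 → step 35: x=-0.337, v=-0.098, θ=0.062, ω=-0.078
Max |angle| over trajectory = 0.287 rad; bound = 0.256 → exceeded.

Answer: no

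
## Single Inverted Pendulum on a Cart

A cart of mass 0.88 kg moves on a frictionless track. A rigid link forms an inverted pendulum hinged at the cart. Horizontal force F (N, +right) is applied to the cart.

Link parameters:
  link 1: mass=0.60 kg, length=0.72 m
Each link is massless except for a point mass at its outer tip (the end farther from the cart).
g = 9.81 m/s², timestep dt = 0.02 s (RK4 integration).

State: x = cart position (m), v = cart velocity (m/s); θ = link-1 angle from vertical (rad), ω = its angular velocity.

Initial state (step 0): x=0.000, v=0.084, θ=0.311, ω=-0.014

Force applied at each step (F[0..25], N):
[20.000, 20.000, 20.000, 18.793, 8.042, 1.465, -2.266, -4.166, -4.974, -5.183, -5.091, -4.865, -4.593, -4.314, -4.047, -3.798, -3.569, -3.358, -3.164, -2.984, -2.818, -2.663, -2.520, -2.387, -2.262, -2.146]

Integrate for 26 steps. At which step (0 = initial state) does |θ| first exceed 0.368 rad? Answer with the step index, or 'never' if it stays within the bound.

apply F[0]=+20.000 → step 1: x=0.006, v=0.475, θ=0.306, ω=-0.449
apply F[1]=+20.000 → step 2: x=0.019, v=0.870, θ=0.293, ω=-0.891
apply F[2]=+20.000 → step 3: x=0.040, v=1.271, θ=0.271, ω=-1.350
apply F[3]=+18.793 → step 4: x=0.070, v=1.654, θ=0.239, ω=-1.797
apply F[4]=+8.042 → step 5: x=0.104, v=1.811, θ=0.202, ω=-1.949
apply F[5]=+1.465 → step 6: x=0.141, v=1.827, θ=0.163, ω=-1.922
apply F[6]=-2.266 → step 7: x=0.177, v=1.762, θ=0.126, ω=-1.793
apply F[7]=-4.166 → step 8: x=0.211, v=1.657, θ=0.092, ω=-1.619
apply F[8]=-4.974 → step 9: x=0.243, v=1.536, θ=0.061, ω=-1.430
apply F[9]=-5.183 → step 10: x=0.272, v=1.413, θ=0.035, ω=-1.247
apply F[10]=-5.091 → step 11: x=0.299, v=1.294, θ=0.011, ω=-1.076
apply F[11]=-4.865 → step 12: x=0.324, v=1.184, θ=-0.009, ω=-0.922
apply F[12]=-4.593 → step 13: x=0.347, v=1.082, θ=-0.026, ω=-0.785
apply F[13]=-4.314 → step 14: x=0.367, v=0.988, θ=-0.040, ω=-0.664
apply F[14]=-4.047 → step 15: x=0.386, v=0.902, θ=-0.052, ω=-0.557
apply F[15]=-3.798 → step 16: x=0.403, v=0.823, θ=-0.062, ω=-0.464
apply F[16]=-3.569 → step 17: x=0.419, v=0.751, θ=-0.071, ω=-0.382
apply F[17]=-3.358 → step 18: x=0.434, v=0.685, θ=-0.078, ω=-0.311
apply F[18]=-3.164 → step 19: x=0.447, v=0.624, θ=-0.083, ω=-0.248
apply F[19]=-2.984 → step 20: x=0.459, v=0.568, θ=-0.088, ω=-0.194
apply F[20]=-2.818 → step 21: x=0.469, v=0.516, θ=-0.091, ω=-0.147
apply F[21]=-2.663 → step 22: x=0.479, v=0.468, θ=-0.094, ω=-0.106
apply F[22]=-2.520 → step 23: x=0.488, v=0.424, θ=-0.096, ω=-0.070
apply F[23]=-2.387 → step 24: x=0.496, v=0.383, θ=-0.097, ω=-0.039
apply F[24]=-2.262 → step 25: x=0.504, v=0.344, θ=-0.097, ω=-0.013
apply F[25]=-2.146 → step 26: x=0.510, v=0.309, θ=-0.097, ω=0.010
max |θ| = 0.311 ≤ 0.368 over all 27 states.

Answer: never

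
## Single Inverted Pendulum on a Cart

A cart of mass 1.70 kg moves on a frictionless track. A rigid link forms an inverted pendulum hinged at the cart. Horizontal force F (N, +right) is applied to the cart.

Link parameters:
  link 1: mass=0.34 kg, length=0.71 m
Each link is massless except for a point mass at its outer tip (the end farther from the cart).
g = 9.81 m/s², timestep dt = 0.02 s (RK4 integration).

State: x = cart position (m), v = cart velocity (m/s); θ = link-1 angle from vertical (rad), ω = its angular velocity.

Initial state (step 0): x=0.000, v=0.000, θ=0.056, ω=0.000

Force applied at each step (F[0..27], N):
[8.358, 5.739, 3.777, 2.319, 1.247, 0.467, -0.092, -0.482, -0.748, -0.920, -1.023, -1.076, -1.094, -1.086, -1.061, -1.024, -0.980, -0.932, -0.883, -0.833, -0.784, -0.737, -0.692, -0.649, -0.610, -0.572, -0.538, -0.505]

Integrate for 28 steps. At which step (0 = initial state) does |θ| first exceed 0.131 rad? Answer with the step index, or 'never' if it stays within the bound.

Answer: never

Derivation:
apply F[0]=+8.358 → step 1: x=0.001, v=0.096, θ=0.055, ω=-0.120
apply F[1]=+5.739 → step 2: x=0.004, v=0.161, θ=0.052, ω=-0.197
apply F[2]=+3.777 → step 3: x=0.007, v=0.204, θ=0.047, ω=-0.243
apply F[3]=+2.319 → step 4: x=0.012, v=0.229, θ=0.042, ω=-0.267
apply F[4]=+1.247 → step 5: x=0.016, v=0.243, θ=0.037, ω=-0.274
apply F[5]=+0.467 → step 6: x=0.021, v=0.247, θ=0.031, ω=-0.271
apply F[6]=-0.092 → step 7: x=0.026, v=0.245, θ=0.026, ω=-0.260
apply F[7]=-0.482 → step 8: x=0.031, v=0.238, θ=0.021, ω=-0.244
apply F[8]=-0.748 → step 9: x=0.036, v=0.228, θ=0.016, ω=-0.225
apply F[9]=-0.920 → step 10: x=0.040, v=0.217, θ=0.012, ω=-0.205
apply F[10]=-1.023 → step 11: x=0.044, v=0.205, θ=0.008, ω=-0.185
apply F[11]=-1.076 → step 12: x=0.048, v=0.192, θ=0.005, ω=-0.165
apply F[12]=-1.094 → step 13: x=0.052, v=0.179, θ=0.001, ω=-0.146
apply F[13]=-1.086 → step 14: x=0.055, v=0.166, θ=-0.001, ω=-0.128
apply F[14]=-1.061 → step 15: x=0.059, v=0.154, θ=-0.004, ω=-0.111
apply F[15]=-1.024 → step 16: x=0.061, v=0.142, θ=-0.006, ω=-0.096
apply F[16]=-0.980 → step 17: x=0.064, v=0.131, θ=-0.008, ω=-0.082
apply F[17]=-0.932 → step 18: x=0.067, v=0.120, θ=-0.009, ω=-0.069
apply F[18]=-0.883 → step 19: x=0.069, v=0.110, θ=-0.010, ω=-0.058
apply F[19]=-0.833 → step 20: x=0.071, v=0.100, θ=-0.011, ω=-0.048
apply F[20]=-0.784 → step 21: x=0.073, v=0.092, θ=-0.012, ω=-0.039
apply F[21]=-0.737 → step 22: x=0.075, v=0.084, θ=-0.013, ω=-0.031
apply F[22]=-0.692 → step 23: x=0.076, v=0.076, θ=-0.014, ω=-0.024
apply F[23]=-0.649 → step 24: x=0.078, v=0.069, θ=-0.014, ω=-0.017
apply F[24]=-0.610 → step 25: x=0.079, v=0.062, θ=-0.014, ω=-0.012
apply F[25]=-0.572 → step 26: x=0.080, v=0.056, θ=-0.014, ω=-0.007
apply F[26]=-0.538 → step 27: x=0.081, v=0.050, θ=-0.015, ω=-0.003
apply F[27]=-0.505 → step 28: x=0.082, v=0.045, θ=-0.015, ω=0.000
max |θ| = 0.056 ≤ 0.131 over all 29 states.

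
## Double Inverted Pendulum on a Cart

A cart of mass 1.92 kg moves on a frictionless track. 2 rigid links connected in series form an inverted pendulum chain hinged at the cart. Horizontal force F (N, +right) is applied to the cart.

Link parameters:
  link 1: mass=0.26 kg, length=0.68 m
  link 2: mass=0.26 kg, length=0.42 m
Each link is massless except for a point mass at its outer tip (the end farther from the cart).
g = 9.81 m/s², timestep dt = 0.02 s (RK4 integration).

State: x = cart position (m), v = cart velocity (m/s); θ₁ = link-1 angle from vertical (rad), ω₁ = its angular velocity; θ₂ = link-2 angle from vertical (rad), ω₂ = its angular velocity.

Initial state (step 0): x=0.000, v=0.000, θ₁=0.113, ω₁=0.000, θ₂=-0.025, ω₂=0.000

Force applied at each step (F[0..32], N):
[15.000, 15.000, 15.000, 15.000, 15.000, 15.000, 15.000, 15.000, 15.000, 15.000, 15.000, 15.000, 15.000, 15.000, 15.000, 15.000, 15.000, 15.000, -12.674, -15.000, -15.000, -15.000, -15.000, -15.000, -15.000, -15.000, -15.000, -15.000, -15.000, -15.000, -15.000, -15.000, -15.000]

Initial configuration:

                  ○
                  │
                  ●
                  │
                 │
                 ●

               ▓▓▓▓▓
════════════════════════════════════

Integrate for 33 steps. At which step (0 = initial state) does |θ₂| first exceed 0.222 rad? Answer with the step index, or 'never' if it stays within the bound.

Answer: 13

Derivation:
apply F[0]=+15.000 → step 1: x=0.001, v=0.150, θ₁=0.112, ω₁=-0.145, θ₂=-0.026, ω₂=-0.136
apply F[1]=+15.000 → step 2: x=0.006, v=0.300, θ₁=0.107, ω₁=-0.292, θ₂=-0.030, ω₂=-0.271
apply F[2]=+15.000 → step 3: x=0.014, v=0.451, θ₁=0.100, ω₁=-0.441, θ₂=-0.037, ω₂=-0.405
apply F[3]=+15.000 → step 4: x=0.024, v=0.602, θ₁=0.090, ω₁=-0.595, θ₂=-0.047, ω₂=-0.535
apply F[4]=+15.000 → step 5: x=0.038, v=0.753, θ₁=0.076, ω₁=-0.755, θ₂=-0.059, ω₂=-0.662
apply F[5]=+15.000 → step 6: x=0.054, v=0.906, θ₁=0.059, ω₁=-0.923, θ₂=-0.073, ω₂=-0.783
apply F[6]=+15.000 → step 7: x=0.074, v=1.060, θ₁=0.039, ω₁=-1.101, θ₂=-0.090, ω₂=-0.897
apply F[7]=+15.000 → step 8: x=0.097, v=1.215, θ₁=0.015, ω₁=-1.289, θ₂=-0.109, ω₂=-1.002
apply F[8]=+15.000 → step 9: x=0.122, v=1.371, θ₁=-0.013, ω₁=-1.490, θ₂=-0.130, ω₂=-1.095
apply F[9]=+15.000 → step 10: x=0.151, v=1.529, θ₁=-0.045, ω₁=-1.706, θ₂=-0.153, ω₂=-1.175
apply F[10]=+15.000 → step 11: x=0.184, v=1.687, θ₁=-0.081, ω₁=-1.938, θ₂=-0.177, ω₂=-1.240
apply F[11]=+15.000 → step 12: x=0.219, v=1.846, θ₁=-0.122, ω₁=-2.186, θ₂=-0.202, ω₂=-1.288
apply F[12]=+15.000 → step 13: x=0.257, v=2.006, θ₁=-0.169, ω₁=-2.452, θ₂=-0.228, ω₂=-1.318
apply F[13]=+15.000 → step 14: x=0.299, v=2.166, θ₁=-0.220, ω₁=-2.733, θ₂=-0.255, ω₂=-1.333
apply F[14]=+15.000 → step 15: x=0.344, v=2.324, θ₁=-0.278, ω₁=-3.029, θ₂=-0.281, ω₂=-1.336
apply F[15]=+15.000 → step 16: x=0.392, v=2.480, θ₁=-0.342, ω₁=-3.335, θ₂=-0.308, ω₂=-1.337
apply F[16]=+15.000 → step 17: x=0.443, v=2.631, θ₁=-0.411, ω₁=-3.643, θ₂=-0.335, ω₂=-1.350
apply F[17]=+15.000 → step 18: x=0.497, v=2.777, θ₁=-0.487, ω₁=-3.947, θ₂=-0.362, ω₂=-1.393
apply F[18]=-12.674 → step 19: x=0.552, v=2.647, θ₁=-0.566, ω₁=-3.929, θ₂=-0.390, ω₂=-1.382
apply F[19]=-15.000 → step 20: x=0.603, v=2.495, θ₁=-0.644, ω₁=-3.916, θ₂=-0.417, ω₂=-1.354
apply F[20]=-15.000 → step 21: x=0.651, v=2.344, θ₁=-0.723, ω₁=-3.933, θ₂=-0.444, ω₂=-1.319
apply F[21]=-15.000 → step 22: x=0.697, v=2.192, θ₁=-0.802, ω₁=-3.979, θ₂=-0.470, ω₂=-1.283
apply F[22]=-15.000 → step 23: x=0.739, v=2.040, θ₁=-0.882, ω₁=-4.049, θ₂=-0.496, ω₂=-1.255
apply F[23]=-15.000 → step 24: x=0.778, v=1.885, θ₁=-0.964, ω₁=-4.141, θ₂=-0.520, ω₂=-1.242
apply F[24]=-15.000 → step 25: x=0.814, v=1.727, θ₁=-1.048, ω₁=-4.253, θ₂=-0.545, ω₂=-1.255
apply F[25]=-15.000 → step 26: x=0.847, v=1.566, θ₁=-1.134, ω₁=-4.381, θ₂=-0.571, ω₂=-1.304
apply F[26]=-15.000 → step 27: x=0.877, v=1.401, θ₁=-1.223, ω₁=-4.524, θ₂=-0.598, ω₂=-1.402
apply F[27]=-15.000 → step 28: x=0.903, v=1.231, θ₁=-1.315, ω₁=-4.678, θ₂=-0.627, ω₂=-1.559
apply F[28]=-15.000 → step 29: x=0.926, v=1.055, θ₁=-1.410, ω₁=-4.843, θ₂=-0.661, ω₂=-1.788
apply F[29]=-15.000 → step 30: x=0.946, v=0.874, θ₁=-1.509, ω₁=-5.015, θ₂=-0.699, ω₂=-2.101
apply F[30]=-15.000 → step 31: x=0.961, v=0.686, θ₁=-1.611, ω₁=-5.191, θ₂=-0.745, ω₂=-2.510
apply F[31]=-15.000 → step 32: x=0.973, v=0.492, θ₁=-1.717, ω₁=-5.368, θ₂=-0.801, ω₂=-3.028
apply F[32]=-15.000 → step 33: x=0.981, v=0.292, θ₁=-1.826, ω₁=-5.537, θ₂=-0.867, ω₂=-3.668
|θ₂| = 0.228 > 0.222 first at step 13.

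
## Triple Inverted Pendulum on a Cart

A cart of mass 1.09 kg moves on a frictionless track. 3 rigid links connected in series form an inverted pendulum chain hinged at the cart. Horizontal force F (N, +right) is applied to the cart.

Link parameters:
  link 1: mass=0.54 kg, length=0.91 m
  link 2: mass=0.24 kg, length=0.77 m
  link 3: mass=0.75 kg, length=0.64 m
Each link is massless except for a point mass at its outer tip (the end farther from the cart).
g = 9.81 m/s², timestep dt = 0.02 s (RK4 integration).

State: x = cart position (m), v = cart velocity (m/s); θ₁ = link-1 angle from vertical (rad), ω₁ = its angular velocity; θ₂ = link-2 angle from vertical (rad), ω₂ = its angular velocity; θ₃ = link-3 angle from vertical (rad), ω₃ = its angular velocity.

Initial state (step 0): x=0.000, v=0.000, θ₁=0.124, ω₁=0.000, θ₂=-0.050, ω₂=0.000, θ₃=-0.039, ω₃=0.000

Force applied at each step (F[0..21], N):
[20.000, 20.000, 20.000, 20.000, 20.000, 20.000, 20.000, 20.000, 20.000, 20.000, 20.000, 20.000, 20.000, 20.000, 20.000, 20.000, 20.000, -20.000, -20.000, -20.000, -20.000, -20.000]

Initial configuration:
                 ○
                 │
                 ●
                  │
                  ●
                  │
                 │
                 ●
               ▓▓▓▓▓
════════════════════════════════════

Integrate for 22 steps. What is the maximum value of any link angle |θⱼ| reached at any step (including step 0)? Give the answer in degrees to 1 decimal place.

Answer: 71.4°

Derivation:
apply F[0]=+20.000 → step 1: x=0.003, v=0.329, θ₁=0.121, ω₁=-0.256, θ₂=-0.052, ω₂=-0.152, θ₃=-0.039, ω₃=0.016
apply F[1]=+20.000 → step 2: x=0.013, v=0.659, θ₁=0.114, ω₁=-0.517, θ₂=-0.056, ω₂=-0.302, θ₃=-0.038, ω₃=0.037
apply F[2]=+20.000 → step 3: x=0.030, v=0.995, θ₁=0.101, ω₁=-0.791, θ₂=-0.064, ω₂=-0.449, θ₃=-0.037, ω₃=0.066
apply F[3]=+20.000 → step 4: x=0.053, v=1.336, θ₁=0.082, ω₁=-1.082, θ₂=-0.074, ω₂=-0.591, θ₃=-0.036, ω₃=0.106
apply F[4]=+20.000 → step 5: x=0.083, v=1.685, θ₁=0.057, ω₁=-1.397, θ₂=-0.087, ω₂=-0.723, θ₃=-0.033, ω₃=0.157
apply F[5]=+20.000 → step 6: x=0.120, v=2.043, θ₁=0.026, ω₁=-1.740, θ₂=-0.103, ω₂=-0.838, θ₃=-0.029, ω₃=0.218
apply F[6]=+20.000 → step 7: x=0.165, v=2.409, θ₁=-0.013, ω₁=-2.113, θ₂=-0.120, ω₂=-0.928, θ₃=-0.024, ω₃=0.278
apply F[7]=+20.000 → step 8: x=0.217, v=2.779, θ₁=-0.059, ω₁=-2.515, θ₂=-0.140, ω₂=-0.982, θ₃=-0.018, ω₃=0.324
apply F[8]=+20.000 → step 9: x=0.276, v=3.148, θ₁=-0.113, ω₁=-2.935, θ₂=-0.159, ω₂=-0.993, θ₃=-0.012, ω₃=0.334
apply F[9]=+20.000 → step 10: x=0.343, v=3.505, θ₁=-0.176, ω₁=-3.356, θ₂=-0.179, ω₂=-0.957, θ₃=-0.005, ω₃=0.282
apply F[10]=+20.000 → step 11: x=0.416, v=3.839, θ₁=-0.247, ω₁=-3.755, θ₂=-0.198, ω₂=-0.886, θ₃=-0.001, ω₃=0.150
apply F[11]=+20.000 → step 12: x=0.496, v=4.139, θ₁=-0.326, ω₁=-4.105, θ₂=-0.214, ω₂=-0.802, θ₃=0.000, ω₃=-0.068
apply F[12]=+20.000 → step 13: x=0.581, v=4.396, θ₁=-0.411, ω₁=-4.385, θ₂=-0.230, ω₂=-0.740, θ₃=-0.004, ω₃=-0.359
apply F[13]=+20.000 → step 14: x=0.672, v=4.610, θ₁=-0.501, ω₁=-4.590, θ₂=-0.244, ω₂=-0.729, θ₃=-0.015, ω₃=-0.697
apply F[14]=+20.000 → step 15: x=0.766, v=4.785, θ₁=-0.594, ω₁=-4.723, θ₂=-0.259, ω₂=-0.791, θ₃=-0.032, ω₃=-1.054
apply F[15]=+20.000 → step 16: x=0.863, v=4.927, θ₁=-0.690, ω₁=-4.797, θ₂=-0.276, ω₂=-0.931, θ₃=-0.057, ω₃=-1.404
apply F[16]=+20.000 → step 17: x=0.962, v=5.043, θ₁=-0.786, ω₁=-4.825, θ₂=-0.297, ω₂=-1.147, θ₃=-0.088, ω₃=-1.735
apply F[17]=-20.000 → step 18: x=1.060, v=4.662, θ₁=-0.881, ω₁=-4.674, θ₂=-0.320, ω₂=-1.142, θ₃=-0.123, ω₃=-1.773
apply F[18]=-20.000 → step 19: x=1.149, v=4.293, θ₁=-0.973, ω₁=-4.583, θ₂=-0.343, ω₂=-1.124, θ₃=-0.159, ω₃=-1.795
apply F[19]=-20.000 → step 20: x=1.231, v=3.931, θ₁=-1.064, ω₁=-4.541, θ₂=-0.365, ω₂=-1.097, θ₃=-0.195, ω₃=-1.810
apply F[20]=-20.000 → step 21: x=1.306, v=3.572, θ₁=-1.155, ω₁=-4.541, θ₂=-0.387, ω₂=-1.067, θ₃=-0.231, ω₃=-1.824
apply F[21]=-20.000 → step 22: x=1.374, v=3.211, θ₁=-1.246, ω₁=-4.578, θ₂=-0.408, ω₂=-1.041, θ₃=-0.268, ω₃=-1.837
Max |angle| over trajectory = 1.246 rad = 71.4°.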